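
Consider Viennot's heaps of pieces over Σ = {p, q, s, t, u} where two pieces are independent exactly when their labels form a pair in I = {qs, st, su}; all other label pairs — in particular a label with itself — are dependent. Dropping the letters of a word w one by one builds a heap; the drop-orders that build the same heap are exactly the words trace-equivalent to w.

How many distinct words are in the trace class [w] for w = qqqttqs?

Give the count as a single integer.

7

piece 0:q — minimal
piece 1:q rests on {0:q}
piece 2:q rests on {1:q}
piece 3:t rests on {2:q}
piece 4:t rests on {3:t}
piece 5:q rests on {4:t}
piece 6:s — minimal
minimal pieces: {0:q, 6:s}
ways to finish when only these pieces remain (= sum over removing one remaining piece with nothing left below it):
  1 left: {5}→1  {6}→1
  2 left: {4,5}→1  {5,6}→2
  3 left: {3,4,5}→1  {4,5,6}→3
  4 left: {2,3,4,5}→1  {3,4,5,6}→4
  5 left: {1,2,3,4,5}→1  {2,3,4,5,6}→5
  placing 0:q first → 6 extensions
  placing 6:s first → 1 extensions
total linear extensions = 7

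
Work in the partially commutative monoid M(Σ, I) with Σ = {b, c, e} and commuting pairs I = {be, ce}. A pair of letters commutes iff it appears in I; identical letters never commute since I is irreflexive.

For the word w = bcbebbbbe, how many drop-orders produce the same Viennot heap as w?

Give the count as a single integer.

#0=b has no predecessor
#1=c depends on [0:b]
#2=b depends on [1:c]
#3=e has no predecessor
#4=b depends on [2:b]
#5=b depends on [4:b]
#6=b depends on [5:b]
#7=b depends on [6:b]
#8=e depends on [3:e]
sources: [0:b, 3:e]
N(rest) = Σ N(rest − s) over sources s of rest; N(one piece) = 1:
  size 1 → [7]=1  [8]=1
  size 2 → [3,8]=1  [6,7]=1  [7,8]=2
  size 3 → [3,7,8]=3  [5,6,7]=1  [6,7,8]=3
  size 4 → [3,6,7,8]=6  [4,5,6,7]=1  [5,6,7,8]=4
  size 5 → [2,4,5,6,7]=1  [3,5,6,7,8]=10  [4,5,6,7,8]=5
  size 6 → [1,2,4,5,6,7]=1  [2,4,5,6,7,8]=6  [3,4,5,6,7,8]=15
  size 7 → [0,1,2,4,5,6,7]=1  [1,2,4,5,6,7,8]=7  [2,3,4,5,6,7,8]=21
  first=0(b) contributes 28
  first=3(e) contributes 8
|[w]| = 36

36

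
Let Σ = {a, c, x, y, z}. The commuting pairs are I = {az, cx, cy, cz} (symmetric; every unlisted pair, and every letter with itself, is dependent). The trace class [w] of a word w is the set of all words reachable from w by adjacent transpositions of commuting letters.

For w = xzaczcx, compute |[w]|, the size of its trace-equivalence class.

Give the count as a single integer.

piece 0:x — minimal
piece 1:z rests on {0:x}
piece 2:a rests on {0:x}
piece 3:c rests on {2:a}
piece 4:z rests on {1:z}
piece 5:c rests on {3:c}
piece 6:x rests on {2:a, 4:z}
minimal pieces: {0:x}
ways to finish when only these pieces remain (= sum over removing one remaining piece with nothing left below it):
  1 left: {5}→1  {6}→1
  2 left: {3,5}→1  {4,6}→1  {5,6}→2
  3 left: {1,4,6}→1  {3,5,6}→3  {4,5,6}→3
  4 left: {1,4,5,6}→4  {2,3,5,6}→3  {3,4,5,6}→6
  5 left: {1,3,4,5,6}→10  {2,3,4,5,6}→9
  placing 0:x first → 19 extensions

19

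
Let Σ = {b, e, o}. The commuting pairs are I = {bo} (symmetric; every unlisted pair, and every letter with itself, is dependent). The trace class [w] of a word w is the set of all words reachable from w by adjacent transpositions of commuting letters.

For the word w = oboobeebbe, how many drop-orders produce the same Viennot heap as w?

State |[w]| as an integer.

piece 0:o — minimal
piece 1:b — minimal
piece 2:o rests on {0:o}
piece 3:o rests on {2:o}
piece 4:b rests on {1:b}
piece 5:e rests on {3:o, 4:b}
piece 6:e rests on {5:e}
piece 7:b rests on {6:e}
piece 8:b rests on {7:b}
piece 9:e rests on {8:b}
minimal pieces: {0:o, 1:b}
ways to finish when only these pieces remain (= sum over removing one remaining piece with nothing left below it):
  1 left: {9}→1
  2 left: {8,9}→1
  3 left: {7,8,9}→1
  4 left: {6,7,8,9}→1
  5 left: {5,6,7,8,9}→1
  6 left: {3,5,6,7,8,9}→1  {4,5,6,7,8,9}→1
  7 left: {1,4,5,6,7,8,9}→1  {2,3,5,6,7,8,9}→1  {3,4,5,6,7,8,9}→2
  8 left: {0,2,3,5,6,7,8,9}→1  {1,3,4,5,6,7,8,9}→3  {2,3,4,5,6,7,8,9}→3
  placing 0:o first → 6 extensions
  placing 1:b first → 4 extensions
total linear extensions = 10

10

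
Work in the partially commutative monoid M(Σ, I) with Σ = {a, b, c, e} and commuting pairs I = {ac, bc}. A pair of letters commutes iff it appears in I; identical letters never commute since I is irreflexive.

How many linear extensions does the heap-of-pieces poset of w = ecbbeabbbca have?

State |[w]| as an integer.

18

#0=e has no predecessor
#1=c depends on [0:e]
#2=b depends on [0:e]
#3=b depends on [2:b]
#4=e depends on [1:c, 3:b]
#5=a depends on [4:e]
#6=b depends on [5:a]
#7=b depends on [6:b]
#8=b depends on [7:b]
#9=c depends on [4:e]
#10=a depends on [8:b]
sources: [0:e]
N(rest) = Σ N(rest − s) over sources s of rest; N(one piece) = 1:
  size 1 → [9]=1  [10]=1
  size 2 → [8,10]=1  [9,10]=2
  size 3 → [7,8,10]=1  [8,9,10]=3
  size 4 → [6,7,8,10]=1  [7,8,9,10]=4
  size 5 → [5,6,7,8,10]=1  [6,7,8,9,10]=5
  size 6 → [5,6,7,8,9,10]=6
  size 7 → [4,5,6,7,8,9,10]=6
  size 8 → [1,4,5,6,7,8,9,10]=6  [3,4,5,6,7,8,9,10]=6
  size 9 → [1,3,4,5,6,7,8,9,10]=12  [2,3,4,5,6,7,8,9,10]=6
  first=0(e) contributes 18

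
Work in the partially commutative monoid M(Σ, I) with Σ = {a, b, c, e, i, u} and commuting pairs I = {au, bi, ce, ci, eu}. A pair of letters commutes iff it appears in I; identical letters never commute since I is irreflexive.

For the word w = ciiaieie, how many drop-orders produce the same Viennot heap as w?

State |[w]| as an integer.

piece 0:c — minimal
piece 1:i — minimal
piece 2:i rests on {1:i}
piece 3:a rests on {0:c, 2:i}
piece 4:i rests on {3:a}
piece 5:e rests on {4:i}
piece 6:i rests on {5:e}
piece 7:e rests on {6:i}
minimal pieces: {0:c, 1:i}
ways to finish when only these pieces remain (= sum over removing one remaining piece with nothing left below it):
  1 left: {7}→1
  2 left: {6,7}→1
  3 left: {5,6,7}→1
  4 left: {4,5,6,7}→1
  5 left: {3,4,5,6,7}→1
  6 left: {0,3,4,5,6,7}→1  {2,3,4,5,6,7}→1
  placing 0:c first → 1 extensions
  placing 1:i first → 2 extensions
total linear extensions = 3

3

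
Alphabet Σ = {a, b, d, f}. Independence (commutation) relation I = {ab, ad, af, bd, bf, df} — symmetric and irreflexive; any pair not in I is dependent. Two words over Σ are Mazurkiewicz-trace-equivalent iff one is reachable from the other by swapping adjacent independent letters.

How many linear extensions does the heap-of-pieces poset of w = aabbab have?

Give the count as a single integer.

20

piece 0:a — minimal
piece 1:a rests on {0:a}
piece 2:b — minimal
piece 3:b rests on {2:b}
piece 4:a rests on {1:a}
piece 5:b rests on {3:b}
minimal pieces: {0:a, 2:b}
ways to finish when only these pieces remain (= sum over removing one remaining piece with nothing left below it):
  1 left: {4}→1  {5}→1
  2 left: {1,4}→1  {3,5}→1  {4,5}→2
  3 left: {0,1,4}→1  {1,4,5}→3  {2,3,5}→1  {3,4,5}→3
  4 left: {0,1,4,5}→4  {1,3,4,5}→6  {2,3,4,5}→4
  placing 0:a first → 10 extensions
  placing 2:b first → 10 extensions
total linear extensions = 20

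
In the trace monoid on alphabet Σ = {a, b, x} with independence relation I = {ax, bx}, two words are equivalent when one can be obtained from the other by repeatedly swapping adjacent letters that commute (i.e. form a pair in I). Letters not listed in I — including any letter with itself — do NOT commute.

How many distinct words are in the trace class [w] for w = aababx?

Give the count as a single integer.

6

0(a) covers ∅
1(a) covers 0:a
2(b) covers 1:a
3(a) covers 2:b
4(b) covers 3:a
5(x) covers ∅
floor of heap: 0:a, 5:x
completions by unplaced set U, small U first (add the entries for U minus each lowest piece of U):
  |U|=1: {4}:1  {5}:1
  |U|=2: {3,4}:1  {4,5}:2
  |U|=3: {2,3,4}:1  {3,4,5}:3
  |U|=4: {1,2,3,4}:1  {2,3,4,5}:4
  start at 0(a): 5
  start at 5(x): 1
sum over floor = 6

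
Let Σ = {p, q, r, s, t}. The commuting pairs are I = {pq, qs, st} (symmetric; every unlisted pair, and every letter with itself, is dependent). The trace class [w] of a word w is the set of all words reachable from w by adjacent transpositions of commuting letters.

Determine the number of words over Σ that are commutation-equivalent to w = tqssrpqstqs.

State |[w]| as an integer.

96

piece 0:t — minimal
piece 1:q rests on {0:t}
piece 2:s — minimal
piece 3:s rests on {2:s}
piece 4:r rests on {1:q, 3:s}
piece 5:p rests on {4:r}
piece 6:q rests on {4:r}
piece 7:s rests on {5:p}
piece 8:t rests on {5:p, 6:q}
piece 9:q rests on {8:t}
piece 10:s rests on {7:s}
minimal pieces: {0:t, 2:s}
ways to finish when only these pieces remain (= sum over removing one remaining piece with nothing left below it):
  1 left: {9}→1  {10}→1
  2 left: {7,10}→1  {8,9}→1  {9,10}→2
  3 left: {6,8,9}→1  {7,9,10}→3  {8,9,10}→3
  4 left: {6,8,9,10}→4  {7,8,9,10}→6
  5 left: {5,7,8,9,10}→6  {6,7,8,9,10}→10
  6 left: {5,6,7,8,9,10}→16
  7 left: {4,5,6,7,8,9,10}→16
  8 left: {1,4,5,6,7,8,9,10}→16  {3,4,5,6,7,8,9,10}→16
  9 left: {0,1,4,5,6,7,8,9,10}→16  {1,3,4,5,6,7,8,9,10}→32  {2,3,4,5,6,7,8,9,10}→16
  placing 0:t first → 48 extensions
  placing 2:s first → 48 extensions
total linear extensions = 96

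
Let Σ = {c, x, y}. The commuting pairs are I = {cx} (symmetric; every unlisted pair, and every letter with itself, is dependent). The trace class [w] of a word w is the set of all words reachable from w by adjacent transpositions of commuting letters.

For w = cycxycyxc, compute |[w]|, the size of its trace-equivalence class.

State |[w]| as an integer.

4

piece 0:c — minimal
piece 1:y rests on {0:c}
piece 2:c rests on {1:y}
piece 3:x rests on {1:y}
piece 4:y rests on {2:c, 3:x}
piece 5:c rests on {4:y}
piece 6:y rests on {5:c}
piece 7:x rests on {6:y}
piece 8:c rests on {6:y}
minimal pieces: {0:c}
ways to finish when only these pieces remain (= sum over removing one remaining piece with nothing left below it):
  1 left: {7}→1  {8}→1
  2 left: {7,8}→2
  3 left: {6,7,8}→2
  4 left: {5,6,7,8}→2
  5 left: {4,5,6,7,8}→2
  6 left: {2,4,5,6,7,8}→2  {3,4,5,6,7,8}→2
  7 left: {2,3,4,5,6,7,8}→4
  placing 0:c first → 4 extensions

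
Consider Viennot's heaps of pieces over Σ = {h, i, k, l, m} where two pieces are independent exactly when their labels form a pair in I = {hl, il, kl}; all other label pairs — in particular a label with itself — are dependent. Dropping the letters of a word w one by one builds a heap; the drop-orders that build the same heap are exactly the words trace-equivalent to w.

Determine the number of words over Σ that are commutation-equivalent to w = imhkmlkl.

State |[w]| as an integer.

#0=i has no predecessor
#1=m depends on [0:i]
#2=h depends on [1:m]
#3=k depends on [2:h]
#4=m depends on [3:k]
#5=l depends on [4:m]
#6=k depends on [4:m]
#7=l depends on [5:l]
sources: [0:i]
N(rest) = Σ N(rest − s) over sources s of rest; N(one piece) = 1:
  size 1 → [6]=1  [7]=1
  size 2 → [5,7]=1  [6,7]=2
  size 3 → [5,6,7]=3
  size 4 → [4,5,6,7]=3
  size 5 → [3,4,5,6,7]=3
  size 6 → [2,3,4,5,6,7]=3
  first=0(i) contributes 3

3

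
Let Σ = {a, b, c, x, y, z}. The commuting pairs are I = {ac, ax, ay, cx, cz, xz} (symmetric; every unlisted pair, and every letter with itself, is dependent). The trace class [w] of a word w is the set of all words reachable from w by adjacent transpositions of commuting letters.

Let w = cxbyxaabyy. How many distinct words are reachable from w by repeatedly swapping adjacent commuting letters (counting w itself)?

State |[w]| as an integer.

12

#0=c has no predecessor
#1=x has no predecessor
#2=b depends on [0:c, 1:x]
#3=y depends on [2:b]
#4=x depends on [3:y]
#5=a depends on [2:b]
#6=a depends on [5:a]
#7=b depends on [4:x, 6:a]
#8=y depends on [7:b]
#9=y depends on [8:y]
sources: [0:c, 1:x]
N(rest) = Σ N(rest − s) over sources s of rest; N(one piece) = 1:
  size 1 → [9]=1
  size 2 → [8,9]=1
  size 3 → [7,8,9]=1
  size 4 → [4,7,8,9]=1  [6,7,8,9]=1
  size 5 → [3,4,7,8,9]=1  [4,6,7,8,9]=2  [5,6,7,8,9]=1
  size 6 → [3,4,6,7,8,9]=3  [4,5,6,7,8,9]=3
  size 7 → [3,4,5,6,7,8,9]=6
  size 8 → [2,3,4,5,6,7,8,9]=6
  first=0(c) contributes 6
  first=1(x) contributes 6
|[w]| = 12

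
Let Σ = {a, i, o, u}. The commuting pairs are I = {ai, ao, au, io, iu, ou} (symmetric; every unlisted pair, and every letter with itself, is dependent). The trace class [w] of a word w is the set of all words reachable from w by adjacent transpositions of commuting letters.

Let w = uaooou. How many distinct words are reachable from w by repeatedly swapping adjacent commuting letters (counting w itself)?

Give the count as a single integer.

#0=u has no predecessor
#1=a has no predecessor
#2=o has no predecessor
#3=o depends on [2:o]
#4=o depends on [3:o]
#5=u depends on [0:u]
sources: [0:u, 1:a, 2:o]
N(rest) = Σ N(rest − s) over sources s of rest; N(one piece) = 1:
  size 1 → [1]=1  [4]=1  [5]=1
  size 2 → [0,5]=1  [1,4]=2  [1,5]=2  [3,4]=1  [4,5]=2
  size 3 → [0,1,5]=3  [0,4,5]=3  [1,3,4]=3  [1,4,5]=6  [2,3,4]=1  [3,4,5]=3
  size 4 → [0,1,4,5]=12  [0,3,4,5]=6  [1,2,3,4]=4  [1,3,4,5]=12  [2,3,4,5]=4
  first=0(u) contributes 20
  first=1(a) contributes 10
  first=2(o) contributes 30
|[w]| = 60

60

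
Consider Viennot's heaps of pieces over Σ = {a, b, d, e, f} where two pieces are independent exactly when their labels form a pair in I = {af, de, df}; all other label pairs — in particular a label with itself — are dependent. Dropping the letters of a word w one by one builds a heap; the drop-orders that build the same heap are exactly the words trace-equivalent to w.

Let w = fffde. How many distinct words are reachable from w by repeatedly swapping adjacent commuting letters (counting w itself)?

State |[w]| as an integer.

0(f) covers ∅
1(f) covers 0:f
2(f) covers 1:f
3(d) covers ∅
4(e) covers 2:f
floor of heap: 0:f, 3:d
completions by unplaced set U, small U first (add the entries for U minus each lowest piece of U):
  |U|=1: {3}:1  {4}:1
  |U|=2: {2,4}:1  {3,4}:2
  |U|=3: {1,2,4}:1  {2,3,4}:3
  start at 0(f): 4
  start at 3(d): 1
sum over floor = 5

5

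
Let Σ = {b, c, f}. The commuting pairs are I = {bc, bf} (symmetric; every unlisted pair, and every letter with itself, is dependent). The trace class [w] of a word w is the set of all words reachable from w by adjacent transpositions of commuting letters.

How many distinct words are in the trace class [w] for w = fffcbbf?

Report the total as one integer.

21

drop 0:f onto floor
drop 1:f onto {0:f}
drop 2:f onto {1:f}
drop 3:c onto {2:f}
drop 4:b onto floor
drop 5:b onto {4:b}
drop 6:f onto {3:c}
ground layer = {0:f, 4:b}
drop-orders for the pieces not yet dropped (sum over which currently-grounded one goes next):
  1 to go: {5} 1  {6} 1
  2 to go: {3,6} 1  {4,5} 1  {5,6} 2
  3 to go: {2,3,6} 1  {3,5,6} 3  {4,5,6} 3
  4 to go: {1,2,3,6} 1  {2,3,5,6} 4  {3,4,5,6} 6
  5 to go: {0,1,2,3,6} 1  {1,2,3,5,6} 5  {2,3,4,5,6} 10
  if 0:f drops first: 15 orders
  if 4:b drops first: 6 orders
heap linearizations: 21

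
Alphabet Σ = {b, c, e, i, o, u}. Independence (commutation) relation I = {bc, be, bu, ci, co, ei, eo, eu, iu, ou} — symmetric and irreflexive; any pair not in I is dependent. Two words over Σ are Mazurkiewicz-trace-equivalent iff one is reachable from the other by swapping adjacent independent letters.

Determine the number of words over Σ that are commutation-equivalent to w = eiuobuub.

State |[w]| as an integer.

280

0(e) covers ∅
1(i) covers ∅
2(u) covers ∅
3(o) covers 1:i
4(b) covers 3:o
5(u) covers 2:u
6(u) covers 5:u
7(b) covers 4:b
floor of heap: 0:e, 1:i, 2:u
completions by unplaced set U, small U first (add the entries for U minus each lowest piece of U):
  |U|=1: {0}:1  {6}:1  {7}:1
  |U|=2: {0,6}:2  {0,7}:2  {4,7}:1  {5,6}:1  {6,7}:2
  |U|=3: {0,4,7}:3  {0,5,6}:3  {0,6,7}:6  {2,5,6}:1  {3,4,7}:1  {4,6,7}:3  {5,6,7}:3
  |U|=4: {0,2,5,6}:4  {0,3,4,7}:4  {0,4,6,7}:12  {0,5,6,7}:12  {1,3,4,7}:1  {2,5,6,7}:4  {3,4,6,7}:4  {4,5,6,7}:6
  |U|=5: {0,1,3,4,7}:5  {0,2,5,6,7}:20  {0,3,4,6,7}:20  {0,4,5,6,7}:30  {1,3,4,6,7}:5  {2,4,5,6,7}:10  {3,4,5,6,7}:10
  |U|=6: {0,1,3,4,6,7}:30  {0,2,4,5,6,7}:60  {0,3,4,5,6,7}:60  {1,3,4,5,6,7}:15  {2,3,4,5,6,7}:20
  start at 0(e): 35
  start at 1(i): 140
  start at 2(u): 105
sum over floor = 280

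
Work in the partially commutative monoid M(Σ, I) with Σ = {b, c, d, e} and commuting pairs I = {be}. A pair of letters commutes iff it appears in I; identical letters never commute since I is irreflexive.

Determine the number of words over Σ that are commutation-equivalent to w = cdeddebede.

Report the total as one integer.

0(c) covers ∅
1(d) covers 0:c
2(e) covers 1:d
3(d) covers 2:e
4(d) covers 3:d
5(e) covers 4:d
6(b) covers 4:d
7(e) covers 5:e
8(d) covers 6:b, 7:e
9(e) covers 8:d
floor of heap: 0:c
completions by unplaced set U, small U first (add the entries for U minus each lowest piece of U):
  |U|=1: {9}:1
  |U|=2: {8,9}:1
  |U|=3: {6,8,9}:1  {7,8,9}:1
  |U|=4: {5,7,8,9}:1  {6,7,8,9}:2
  |U|=5: {5,6,7,8,9}:3
  |U|=6: {4,5,6,7,8,9}:3
  |U|=7: {3,4,5,6,7,8,9}:3
  |U|=8: {2,3,4,5,6,7,8,9}:3
  start at 0(c): 3

3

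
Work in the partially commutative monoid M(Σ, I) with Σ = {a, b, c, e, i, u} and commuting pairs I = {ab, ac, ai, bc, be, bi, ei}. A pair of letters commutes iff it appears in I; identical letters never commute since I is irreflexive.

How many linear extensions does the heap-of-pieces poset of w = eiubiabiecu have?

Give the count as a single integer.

252

0(e) covers ∅
1(i) covers ∅
2(u) covers 0:e, 1:i
3(b) covers 2:u
4(i) covers 2:u
5(a) covers 2:u
6(b) covers 3:b
7(i) covers 4:i
8(e) covers 5:a
9(c) covers 7:i, 8:e
10(u) covers 6:b, 9:c
floor of heap: 0:e, 1:i
completions by unplaced set U, small U first (add the entries for U minus each lowest piece of U):
  |U|=1: {10}:1
  |U|=2: {6,10}:1  {9,10}:1
  |U|=3: {3,6,10}:1  {6,9,10}:2  {7,9,10}:1  {8,9,10}:1
  |U|=4: {3,6,9,10}:3  {4,7,9,10}:1  {5,8,9,10}:1  {6,7,9,10}:3  {6,8,9,10}:3  {7,8,9,10}:2
  |U|=5: {3,6,7,9,10}:6  {3,6,8,9,10}:6  {4,6,7,9,10}:4  {4,7,8,9,10}:3  {5,6,8,9,10}:4  {5,7,8,9,10}:3  {6,7,8,9,10}:8
  |U|=6: {3,4,6,7,9,10}:10  {3,5,6,8,9,10}:10  {3,6,7,8,9,10}:20  {4,5,7,8,9,10}:6  {4,6,7,8,9,10}:15  {5,6,7,8,9,10}:15
  |U|=7: {3,4,6,7,8,9,10}:45  {3,5,6,7,8,9,10}:45  {4,5,6,7,8,9,10}:36
  |U|=8: {3,4,5,6,7,8,9,10}:126
  |U|=9: {2,3,4,5,6,7,8,9,10}:126
  start at 0(e): 126
  start at 1(i): 126
sum over floor = 252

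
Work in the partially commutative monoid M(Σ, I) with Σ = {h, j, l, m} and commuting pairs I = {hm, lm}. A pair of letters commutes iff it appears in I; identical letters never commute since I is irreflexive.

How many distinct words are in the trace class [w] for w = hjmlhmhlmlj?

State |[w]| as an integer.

0(h) covers ∅
1(j) covers 0:h
2(m) covers 1:j
3(l) covers 1:j
4(h) covers 3:l
5(m) covers 2:m
6(h) covers 4:h
7(l) covers 6:h
8(m) covers 5:m
9(l) covers 7:l
10(j) covers 8:m, 9:l
floor of heap: 0:h
completions by unplaced set U, small U first (add the entries for U minus each lowest piece of U):
  |U|=1: {10}:1
  |U|=2: {8,10}:1  {9,10}:1
  |U|=3: {5,8,10}:1  {7,9,10}:1  {8,9,10}:2
  |U|=4: {2,5,8,10}:1  {5,8,9,10}:3  {6,7,9,10}:1  {7,8,9,10}:3
  |U|=5: {2,5,8,9,10}:4  {4,6,7,9,10}:1  {5,7,8,9,10}:6  {6,7,8,9,10}:4
  |U|=6: {2,5,7,8,9,10}:10  {3,4,6,7,9,10}:1  {4,6,7,8,9,10}:5  {5,6,7,8,9,10}:10
  |U|=7: {2,5,6,7,8,9,10}:20  {3,4,6,7,8,9,10}:6  {4,5,6,7,8,9,10}:15
  |U|=8: {2,4,5,6,7,8,9,10}:35  {3,4,5,6,7,8,9,10}:21
  |U|=9: {2,3,4,5,6,7,8,9,10}:56
  start at 0(h): 56

56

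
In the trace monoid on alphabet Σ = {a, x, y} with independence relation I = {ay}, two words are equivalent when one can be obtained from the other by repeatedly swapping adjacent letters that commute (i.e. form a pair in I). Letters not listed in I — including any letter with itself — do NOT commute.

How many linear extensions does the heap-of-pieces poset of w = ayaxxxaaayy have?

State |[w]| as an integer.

drop 0:a onto floor
drop 1:y onto floor
drop 2:a onto {0:a}
drop 3:x onto {1:y, 2:a}
drop 4:x onto {3:x}
drop 5:x onto {4:x}
drop 6:a onto {5:x}
drop 7:a onto {6:a}
drop 8:a onto {7:a}
drop 9:y onto {5:x}
drop 10:y onto {9:y}
ground layer = {0:a, 1:y}
drop-orders for the pieces not yet dropped (sum over which currently-grounded one goes next):
  1 to go: {8} 1  {10} 1
  2 to go: {7,8} 1  {8,10} 2  {9,10} 1
  3 to go: {6,7,8} 1  {7,8,10} 3  {8,9,10} 3
  4 to go: {6,7,8,10} 4  {7,8,9,10} 6
  5 to go: {6,7,8,9,10} 10
  6 to go: {5,6,7,8,9,10} 10
  7 to go: {4,5,6,7,8,9,10} 10
  8 to go: {3,4,5,6,7,8,9,10} 10
  9 to go: {1,3,4,5,6,7,8,9,10} 10  {2,3,4,5,6,7,8,9,10} 10
  if 0:a drops first: 20 orders
  if 1:y drops first: 10 orders
heap linearizations: 30

30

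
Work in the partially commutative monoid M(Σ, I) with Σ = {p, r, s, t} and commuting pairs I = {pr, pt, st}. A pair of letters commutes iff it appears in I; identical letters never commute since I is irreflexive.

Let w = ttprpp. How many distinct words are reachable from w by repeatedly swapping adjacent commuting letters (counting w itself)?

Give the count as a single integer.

drop 0:t onto floor
drop 1:t onto {0:t}
drop 2:p onto floor
drop 3:r onto {1:t}
drop 4:p onto {2:p}
drop 5:p onto {4:p}
ground layer = {0:t, 2:p}
drop-orders for the pieces not yet dropped (sum over which currently-grounded one goes next):
  1 to go: {3} 1  {5} 1
  2 to go: {1,3} 1  {3,5} 2  {4,5} 1
  3 to go: {0,1,3} 1  {1,3,5} 3  {2,4,5} 1  {3,4,5} 3
  4 to go: {0,1,3,5} 4  {1,3,4,5} 6  {2,3,4,5} 4
  if 0:t drops first: 10 orders
  if 2:p drops first: 10 orders
heap linearizations: 20

20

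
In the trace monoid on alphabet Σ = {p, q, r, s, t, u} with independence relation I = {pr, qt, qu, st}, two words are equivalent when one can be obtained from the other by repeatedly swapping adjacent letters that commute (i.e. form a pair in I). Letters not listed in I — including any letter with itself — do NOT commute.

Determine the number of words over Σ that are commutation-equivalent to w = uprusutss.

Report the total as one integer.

6

#0=u has no predecessor
#1=p depends on [0:u]
#2=r depends on [0:u]
#3=u depends on [1:p, 2:r]
#4=s depends on [3:u]
#5=u depends on [4:s]
#6=t depends on [5:u]
#7=s depends on [5:u]
#8=s depends on [7:s]
sources: [0:u]
N(rest) = Σ N(rest − s) over sources s of rest; N(one piece) = 1:
  size 1 → [6]=1  [8]=1
  size 2 → [6,8]=2  [7,8]=1
  size 3 → [6,7,8]=3
  size 4 → [5,6,7,8]=3
  size 5 → [4,5,6,7,8]=3
  size 6 → [3,4,5,6,7,8]=3
  size 7 → [1,3,4,5,6,7,8]=3  [2,3,4,5,6,7,8]=3
  first=0(u) contributes 6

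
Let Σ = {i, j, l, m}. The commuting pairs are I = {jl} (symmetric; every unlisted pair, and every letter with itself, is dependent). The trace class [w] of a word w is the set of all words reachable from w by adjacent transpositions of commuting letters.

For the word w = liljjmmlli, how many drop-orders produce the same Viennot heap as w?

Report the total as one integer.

3

drop 0:l onto floor
drop 1:i onto {0:l}
drop 2:l onto {1:i}
drop 3:j onto {1:i}
drop 4:j onto {3:j}
drop 5:m onto {2:l, 4:j}
drop 6:m onto {5:m}
drop 7:l onto {6:m}
drop 8:l onto {7:l}
drop 9:i onto {8:l}
ground layer = {0:l}
drop-orders for the pieces not yet dropped (sum over which currently-grounded one goes next):
  1 to go: {9} 1
  2 to go: {8,9} 1
  3 to go: {7,8,9} 1
  4 to go: {6,7,8,9} 1
  5 to go: {5,6,7,8,9} 1
  6 to go: {2,5,6,7,8,9} 1  {4,5,6,7,8,9} 1
  7 to go: {2,4,5,6,7,8,9} 2  {3,4,5,6,7,8,9} 1
  8 to go: {2,3,4,5,6,7,8,9} 3
  if 0:l drops first: 3 orders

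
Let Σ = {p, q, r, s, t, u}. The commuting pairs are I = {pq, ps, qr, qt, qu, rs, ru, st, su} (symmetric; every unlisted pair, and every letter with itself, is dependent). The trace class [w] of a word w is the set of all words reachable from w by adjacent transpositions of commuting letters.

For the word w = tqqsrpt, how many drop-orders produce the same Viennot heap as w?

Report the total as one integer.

0(t) covers ∅
1(q) covers ∅
2(q) covers 1:q
3(s) covers 2:q
4(r) covers 0:t
5(p) covers 4:r
6(t) covers 5:p
floor of heap: 0:t, 1:q
completions by unplaced set U, small U first (add the entries for U minus each lowest piece of U):
  |U|=1: {3}:1  {6}:1
  |U|=2: {2,3}:1  {3,6}:2  {5,6}:1
  |U|=3: {1,2,3}:1  {2,3,6}:3  {3,5,6}:3  {4,5,6}:1
  |U|=4: {0,4,5,6}:1  {1,2,3,6}:4  {2,3,5,6}:6  {3,4,5,6}:4
  |U|=5: {0,3,4,5,6}:5  {1,2,3,5,6}:10  {2,3,4,5,6}:10
  start at 0(t): 20
  start at 1(q): 15
sum over floor = 35

35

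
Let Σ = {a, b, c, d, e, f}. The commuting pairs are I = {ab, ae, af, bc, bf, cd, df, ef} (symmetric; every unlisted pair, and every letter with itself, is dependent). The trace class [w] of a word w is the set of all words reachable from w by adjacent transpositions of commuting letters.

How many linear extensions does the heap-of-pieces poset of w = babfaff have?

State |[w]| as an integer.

#0=b has no predecessor
#1=a has no predecessor
#2=b depends on [0:b]
#3=f has no predecessor
#4=a depends on [1:a]
#5=f depends on [3:f]
#6=f depends on [5:f]
sources: [0:b, 1:a, 3:f]
N(rest) = Σ N(rest − s) over sources s of rest; N(one piece) = 1:
  size 1 → [2]=1  [4]=1  [6]=1
  size 2 → [0,2]=1  [1,4]=1  [2,4]=2  [2,6]=2  [4,6]=2  [5,6]=1
  size 3 → [0,2,4]=3  [0,2,6]=3  [1,2,4]=3  [1,4,6]=3  [2,4,6]=6  [2,5,6]=3  [3,5,6]=1  [4,5,6]=3
  size 4 → [0,1,2,4]=6  [0,2,4,6]=12  [0,2,5,6]=6  [1,2,4,6]=12  [1,4,5,6]=6  [2,3,5,6]=4  [2,4,5,6]=12  [3,4,5,6]=4
  size 5 → [0,1,2,4,6]=30  [0,2,3,5,6]=10  [0,2,4,5,6]=30  [1,2,4,5,6]=30  [1,3,4,5,6]=10  [2,3,4,5,6]=20
  first=0(b) contributes 60
  first=1(a) contributes 60
  first=3(f) contributes 90
|[w]| = 210

210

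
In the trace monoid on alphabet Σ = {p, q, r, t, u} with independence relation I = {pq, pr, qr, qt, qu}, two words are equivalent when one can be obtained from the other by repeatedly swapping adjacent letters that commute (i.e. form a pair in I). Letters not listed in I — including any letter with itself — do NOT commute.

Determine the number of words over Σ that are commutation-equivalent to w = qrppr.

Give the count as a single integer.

30

drop 0:q onto floor
drop 1:r onto floor
drop 2:p onto floor
drop 3:p onto {2:p}
drop 4:r onto {1:r}
ground layer = {0:q, 1:r, 2:p}
drop-orders for the pieces not yet dropped (sum over which currently-grounded one goes next):
  1 to go: {0} 1  {3} 1  {4} 1
  2 to go: {0,3} 2  {0,4} 2  {1,4} 1  {2,3} 1  {3,4} 2
  3 to go: {0,1,4} 3  {0,2,3} 3  {0,3,4} 6  {1,3,4} 3  {2,3,4} 3
  if 0:q drops first: 6 orders
  if 1:r drops first: 12 orders
  if 2:p drops first: 12 orders
heap linearizations: 30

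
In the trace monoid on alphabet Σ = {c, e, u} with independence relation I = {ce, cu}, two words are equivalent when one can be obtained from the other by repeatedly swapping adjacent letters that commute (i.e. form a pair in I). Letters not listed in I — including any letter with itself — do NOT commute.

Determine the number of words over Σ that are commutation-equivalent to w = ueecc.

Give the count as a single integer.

drop 0:u onto floor
drop 1:e onto {0:u}
drop 2:e onto {1:e}
drop 3:c onto floor
drop 4:c onto {3:c}
ground layer = {0:u, 3:c}
drop-orders for the pieces not yet dropped (sum over which currently-grounded one goes next):
  1 to go: {2} 1  {4} 1
  2 to go: {1,2} 1  {2,4} 2  {3,4} 1
  3 to go: {0,1,2} 1  {1,2,4} 3  {2,3,4} 3
  if 0:u drops first: 6 orders
  if 3:c drops first: 4 orders
heap linearizations: 10

10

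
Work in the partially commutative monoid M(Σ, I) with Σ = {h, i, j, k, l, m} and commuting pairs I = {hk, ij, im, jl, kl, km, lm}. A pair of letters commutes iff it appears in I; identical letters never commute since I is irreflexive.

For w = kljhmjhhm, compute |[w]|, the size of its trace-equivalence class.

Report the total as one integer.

3

#0=k has no predecessor
#1=l has no predecessor
#2=j depends on [0:k]
#3=h depends on [1:l, 2:j]
#4=m depends on [3:h]
#5=j depends on [4:m]
#6=h depends on [5:j]
#7=h depends on [6:h]
#8=m depends on [7:h]
sources: [0:k, 1:l]
N(rest) = Σ N(rest − s) over sources s of rest; N(one piece) = 1:
  size 1 → [8]=1
  size 2 → [7,8]=1
  size 3 → [6,7,8]=1
  size 4 → [5,6,7,8]=1
  size 5 → [4,5,6,7,8]=1
  size 6 → [3,4,5,6,7,8]=1
  size 7 → [1,3,4,5,6,7,8]=1  [2,3,4,5,6,7,8]=1
  first=0(k) contributes 2
  first=1(l) contributes 1
|[w]| = 3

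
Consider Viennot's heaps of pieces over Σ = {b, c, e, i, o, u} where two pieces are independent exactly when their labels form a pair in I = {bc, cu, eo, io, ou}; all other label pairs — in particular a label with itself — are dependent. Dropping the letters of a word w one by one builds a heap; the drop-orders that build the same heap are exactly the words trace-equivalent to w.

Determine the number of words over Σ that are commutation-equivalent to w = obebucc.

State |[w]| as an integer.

0(o) covers ∅
1(b) covers 0:o
2(e) covers 1:b
3(b) covers 2:e
4(u) covers 3:b
5(c) covers 2:e
6(c) covers 5:c
floor of heap: 0:o
completions by unplaced set U, small U first (add the entries for U minus each lowest piece of U):
  |U|=1: {4}:1  {6}:1
  |U|=2: {3,4}:1  {4,6}:2  {5,6}:1
  |U|=3: {3,4,6}:3  {4,5,6}:3
  |U|=4: {3,4,5,6}:6
  |U|=5: {2,3,4,5,6}:6
  start at 0(o): 6

6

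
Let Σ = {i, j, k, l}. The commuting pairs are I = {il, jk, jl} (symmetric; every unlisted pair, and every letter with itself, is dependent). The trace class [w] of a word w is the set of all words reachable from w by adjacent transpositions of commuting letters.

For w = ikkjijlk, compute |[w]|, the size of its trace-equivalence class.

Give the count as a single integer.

17

0(i) covers ∅
1(k) covers 0:i
2(k) covers 1:k
3(j) covers 0:i
4(i) covers 2:k, 3:j
5(j) covers 4:i
6(l) covers 2:k
7(k) covers 4:i, 6:l
floor of heap: 0:i
completions by unplaced set U, small U first (add the entries for U minus each lowest piece of U):
  |U|=1: {5}:1  {7}:1
  |U|=2: {5,7}:2  {6,7}:1
  |U|=3: {4,5,7}:2  {5,6,7}:3
  |U|=4: {3,4,5,7}:2  {4,5,6,7}:5
  |U|=5: {2,4,5,6,7}:5  {3,4,5,6,7}:7
  |U|=6: {1,2,4,5,6,7}:5  {2,3,4,5,6,7}:12
  start at 0(i): 17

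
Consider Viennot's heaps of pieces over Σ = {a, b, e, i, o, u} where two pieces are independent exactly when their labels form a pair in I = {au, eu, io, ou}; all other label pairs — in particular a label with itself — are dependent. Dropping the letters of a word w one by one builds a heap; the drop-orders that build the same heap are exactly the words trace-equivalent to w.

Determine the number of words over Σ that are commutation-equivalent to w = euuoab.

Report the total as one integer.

10

drop 0:e onto floor
drop 1:u onto floor
drop 2:u onto {1:u}
drop 3:o onto {0:e}
drop 4:a onto {3:o}
drop 5:b onto {2:u, 4:a}
ground layer = {0:e, 1:u}
drop-orders for the pieces not yet dropped (sum over which currently-grounded one goes next):
  1 to go: {5} 1
  2 to go: {2,5} 1  {4,5} 1
  3 to go: {1,2,5} 1  {2,4,5} 2  {3,4,5} 1
  4 to go: {0,3,4,5} 1  {1,2,4,5} 3  {2,3,4,5} 3
  if 0:e drops first: 6 orders
  if 1:u drops first: 4 orders
heap linearizations: 10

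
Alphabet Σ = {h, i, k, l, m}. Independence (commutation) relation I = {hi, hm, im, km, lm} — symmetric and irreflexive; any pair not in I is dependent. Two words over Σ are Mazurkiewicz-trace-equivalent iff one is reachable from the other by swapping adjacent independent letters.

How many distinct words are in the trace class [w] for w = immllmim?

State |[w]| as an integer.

70

drop 0:i onto floor
drop 1:m onto floor
drop 2:m onto {1:m}
drop 3:l onto {0:i}
drop 4:l onto {3:l}
drop 5:m onto {2:m}
drop 6:i onto {4:l}
drop 7:m onto {5:m}
ground layer = {0:i, 1:m}
drop-orders for the pieces not yet dropped (sum over which currently-grounded one goes next):
  1 to go: {6} 1  {7} 1
  2 to go: {4,6} 1  {5,7} 1  {6,7} 2
  3 to go: {2,5,7} 1  {3,4,6} 1  {4,6,7} 3  {5,6,7} 3
  4 to go: {0,3,4,6} 1  {1,2,5,7} 1  {2,5,6,7} 4  {3,4,6,7} 4  {4,5,6,7} 6
  5 to go: {0,3,4,6,7} 5  {1,2,5,6,7} 5  {2,4,5,6,7} 10  {3,4,5,6,7} 10
  6 to go: {0,3,4,5,6,7} 15  {1,2,4,5,6,7} 15  {2,3,4,5,6,7} 20
  if 0:i drops first: 35 orders
  if 1:m drops first: 35 orders
heap linearizations: 70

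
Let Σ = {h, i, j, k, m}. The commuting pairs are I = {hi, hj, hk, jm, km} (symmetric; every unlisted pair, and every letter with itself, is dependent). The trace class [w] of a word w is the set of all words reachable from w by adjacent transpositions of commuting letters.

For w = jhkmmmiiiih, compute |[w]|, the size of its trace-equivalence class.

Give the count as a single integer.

81

drop 0:j onto floor
drop 1:h onto floor
drop 2:k onto {0:j}
drop 3:m onto {1:h}
drop 4:m onto {3:m}
drop 5:m onto {4:m}
drop 6:i onto {2:k, 5:m}
drop 7:i onto {6:i}
drop 8:i onto {7:i}
drop 9:i onto {8:i}
drop 10:h onto {5:m}
ground layer = {0:j, 1:h}
drop-orders for the pieces not yet dropped (sum over which currently-grounded one goes next):
  1 to go: {9} 1  {10} 1
  2 to go: {8,9} 1  {9,10} 2
  3 to go: {7,8,9} 1  {8,9,10} 3
  4 to go: {6,7,8,9} 1  {7,8,9,10} 4
  5 to go: {2,6,7,8,9} 1  {6,7,8,9,10} 5
  6 to go: {0,2,6,7,8,9} 1  {2,6,7,8,9,10} 6  {5,6,7,8,9,10} 5
  7 to go: {0,2,6,7,8,9,10} 7  {2,5,6,7,8,9,10} 11  {4,5,6,7,8,9,10} 5
  8 to go: {0,2,5,6,7,8,9,10} 18  {2,4,5,6,7,8,9,10} 16  {3,4,5,6,7,8,9,10} 5
  9 to go: {0,2,4,5,6,7,8,9,10} 34  {1,3,4,5,6,7,8,9,10} 5  {2,3,4,5,6,7,8,9,10} 21
  if 0:j drops first: 26 orders
  if 1:h drops first: 55 orders
heap linearizations: 81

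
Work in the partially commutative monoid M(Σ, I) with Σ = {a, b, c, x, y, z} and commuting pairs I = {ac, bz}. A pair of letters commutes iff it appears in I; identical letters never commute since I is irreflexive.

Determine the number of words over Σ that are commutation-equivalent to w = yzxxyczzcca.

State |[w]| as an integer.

3

#0=y has no predecessor
#1=z depends on [0:y]
#2=x depends on [1:z]
#3=x depends on [2:x]
#4=y depends on [3:x]
#5=c depends on [4:y]
#6=z depends on [5:c]
#7=z depends on [6:z]
#8=c depends on [7:z]
#9=c depends on [8:c]
#10=a depends on [7:z]
sources: [0:y]
N(rest) = Σ N(rest − s) over sources s of rest; N(one piece) = 1:
  size 1 → [9]=1  [10]=1
  size 2 → [8,9]=1  [9,10]=2
  size 3 → [8,9,10]=3
  size 4 → [7,8,9,10]=3
  size 5 → [6,7,8,9,10]=3
  size 6 → [5,6,7,8,9,10]=3
  size 7 → [4,5,6,7,8,9,10]=3
  size 8 → [3,4,5,6,7,8,9,10]=3
  size 9 → [2,3,4,5,6,7,8,9,10]=3
  first=0(y) contributes 3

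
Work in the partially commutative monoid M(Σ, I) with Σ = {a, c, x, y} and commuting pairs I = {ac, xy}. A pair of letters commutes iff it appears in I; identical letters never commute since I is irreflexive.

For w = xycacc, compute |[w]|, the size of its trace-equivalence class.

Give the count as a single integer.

8

drop 0:x onto floor
drop 1:y onto floor
drop 2:c onto {0:x, 1:y}
drop 3:a onto {0:x, 1:y}
drop 4:c onto {2:c}
drop 5:c onto {4:c}
ground layer = {0:x, 1:y}
drop-orders for the pieces not yet dropped (sum over which currently-grounded one goes next):
  1 to go: {3} 1  {5} 1
  2 to go: {3,5} 2  {4,5} 1
  3 to go: {2,4,5} 1  {3,4,5} 3
  4 to go: {2,3,4,5} 4
  if 0:x drops first: 4 orders
  if 1:y drops first: 4 orders
heap linearizations: 8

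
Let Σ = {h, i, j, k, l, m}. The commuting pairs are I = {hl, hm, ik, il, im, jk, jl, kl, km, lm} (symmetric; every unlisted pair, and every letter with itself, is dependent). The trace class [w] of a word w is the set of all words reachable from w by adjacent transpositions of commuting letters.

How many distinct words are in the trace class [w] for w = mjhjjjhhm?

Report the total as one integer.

3

drop 0:m onto floor
drop 1:j onto {0:m}
drop 2:h onto {1:j}
drop 3:j onto {2:h}
drop 4:j onto {3:j}
drop 5:j onto {4:j}
drop 6:h onto {5:j}
drop 7:h onto {6:h}
drop 8:m onto {5:j}
ground layer = {0:m}
drop-orders for the pieces not yet dropped (sum over which currently-grounded one goes next):
  1 to go: {7} 1  {8} 1
  2 to go: {6,7} 1  {7,8} 2
  3 to go: {6,7,8} 3
  4 to go: {5,6,7,8} 3
  5 to go: {4,5,6,7,8} 3
  6 to go: {3,4,5,6,7,8} 3
  7 to go: {2,3,4,5,6,7,8} 3
  if 0:m drops first: 3 orders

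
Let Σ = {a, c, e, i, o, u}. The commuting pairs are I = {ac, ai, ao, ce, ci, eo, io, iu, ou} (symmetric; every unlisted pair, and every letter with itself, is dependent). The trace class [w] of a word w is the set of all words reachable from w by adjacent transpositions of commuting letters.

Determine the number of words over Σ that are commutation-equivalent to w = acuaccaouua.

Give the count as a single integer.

56

0(a) covers ∅
1(c) covers ∅
2(u) covers 0:a, 1:c
3(a) covers 2:u
4(c) covers 2:u
5(c) covers 4:c
6(a) covers 3:a
7(o) covers 5:c
8(u) covers 5:c, 6:a
9(u) covers 8:u
10(a) covers 9:u
floor of heap: 0:a, 1:c
completions by unplaced set U, small U first (add the entries for U minus each lowest piece of U):
  |U|=1: {7}:1  {10}:1
  |U|=2: {7,10}:2  {9,10}:1
  |U|=3: {7,9,10}:3  {8,9,10}:1
  |U|=4: {6,8,9,10}:1  {7,8,9,10}:4
  |U|=5: {3,6,8,9,10}:1  {5,7,8,9,10}:4  {6,7,8,9,10}:5
  |U|=6: {3,6,7,8,9,10}:6  {4,5,7,8,9,10}:4  {5,6,7,8,9,10}:9
  |U|=7: {3,5,6,7,8,9,10}:15  {4,5,6,7,8,9,10}:13
  |U|=8: {3,4,5,6,7,8,9,10}:28
  |U|=9: {2,3,4,5,6,7,8,9,10}:28
  start at 0(a): 28
  start at 1(c): 28
sum over floor = 56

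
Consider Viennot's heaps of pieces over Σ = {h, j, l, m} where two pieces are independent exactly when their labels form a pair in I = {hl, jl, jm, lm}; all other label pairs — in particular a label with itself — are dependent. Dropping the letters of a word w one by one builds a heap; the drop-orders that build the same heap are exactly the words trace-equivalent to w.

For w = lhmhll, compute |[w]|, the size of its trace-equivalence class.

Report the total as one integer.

20

piece 0:l — minimal
piece 1:h — minimal
piece 2:m rests on {1:h}
piece 3:h rests on {2:m}
piece 4:l rests on {0:l}
piece 5:l rests on {4:l}
minimal pieces: {0:l, 1:h}
ways to finish when only these pieces remain (= sum over removing one remaining piece with nothing left below it):
  1 left: {3}→1  {5}→1
  2 left: {2,3}→1  {3,5}→2  {4,5}→1
  3 left: {0,4,5}→1  {1,2,3}→1  {2,3,5}→3  {3,4,5}→3
  4 left: {0,3,4,5}→4  {1,2,3,5}→4  {2,3,4,5}→6
  placing 0:l first → 10 extensions
  placing 1:h first → 10 extensions
total linear extensions = 20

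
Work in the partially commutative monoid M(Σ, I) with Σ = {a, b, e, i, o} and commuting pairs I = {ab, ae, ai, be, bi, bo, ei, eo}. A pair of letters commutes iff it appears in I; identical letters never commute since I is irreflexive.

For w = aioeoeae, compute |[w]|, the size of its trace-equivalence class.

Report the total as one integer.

piece 0:a — minimal
piece 1:i — minimal
piece 2:o rests on {0:a, 1:i}
piece 3:e — minimal
piece 4:o rests on {2:o}
piece 5:e rests on {3:e}
piece 6:a rests on {4:o}
piece 7:e rests on {5:e}
minimal pieces: {0:a, 1:i, 3:e}
ways to finish when only these pieces remain (= sum over removing one remaining piece with nothing left below it):
  1 left: {6}→1  {7}→1
  2 left: {4,6}→1  {5,7}→1  {6,7}→2
  3 left: {2,4,6}→1  {3,5,7}→1  {4,6,7}→3  {5,6,7}→3
  4 left: {0,2,4,6}→1  {1,2,4,6}→1  {2,4,6,7}→4  {3,5,6,7}→4  {4,5,6,7}→6
  5 left: {0,1,2,4,6}→2  {0,2,4,6,7}→5  {1,2,4,6,7}→5  {2,4,5,6,7}→10  {3,4,5,6,7}→10
  6 left: {0,1,2,4,6,7}→12  {0,2,4,5,6,7}→15  {1,2,4,5,6,7}→15  {2,3,4,5,6,7}→20
  placing 0:a first → 35 extensions
  placing 1:i first → 35 extensions
  placing 3:e first → 42 extensions
total linear extensions = 112

112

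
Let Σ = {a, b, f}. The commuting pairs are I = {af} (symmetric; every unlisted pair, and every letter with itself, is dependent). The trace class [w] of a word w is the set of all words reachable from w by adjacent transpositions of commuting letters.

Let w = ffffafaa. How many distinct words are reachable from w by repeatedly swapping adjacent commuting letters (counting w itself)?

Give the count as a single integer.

56

piece 0:f — minimal
piece 1:f rests on {0:f}
piece 2:f rests on {1:f}
piece 3:f rests on {2:f}
piece 4:a — minimal
piece 5:f rests on {3:f}
piece 6:a rests on {4:a}
piece 7:a rests on {6:a}
minimal pieces: {0:f, 4:a}
ways to finish when only these pieces remain (= sum over removing one remaining piece with nothing left below it):
  1 left: {5}→1  {7}→1
  2 left: {3,5}→1  {5,7}→2  {6,7}→1
  3 left: {2,3,5}→1  {3,5,7}→3  {4,6,7}→1  {5,6,7}→3
  4 left: {1,2,3,5}→1  {2,3,5,7}→4  {3,5,6,7}→6  {4,5,6,7}→4
  5 left: {0,1,2,3,5}→1  {1,2,3,5,7}→5  {2,3,5,6,7}→10  {3,4,5,6,7}→10
  6 left: {0,1,2,3,5,7}→6  {1,2,3,5,6,7}→15  {2,3,4,5,6,7}→20
  placing 0:f first → 35 extensions
  placing 4:a first → 21 extensions
total linear extensions = 56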